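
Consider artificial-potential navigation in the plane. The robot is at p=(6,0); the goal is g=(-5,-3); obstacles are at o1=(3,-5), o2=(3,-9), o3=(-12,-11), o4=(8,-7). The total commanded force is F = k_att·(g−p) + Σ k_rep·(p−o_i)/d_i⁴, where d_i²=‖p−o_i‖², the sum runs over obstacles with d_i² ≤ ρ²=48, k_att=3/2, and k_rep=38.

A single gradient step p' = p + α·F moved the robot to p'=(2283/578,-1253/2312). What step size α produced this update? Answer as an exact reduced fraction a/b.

F_att = 3/2·(g−p) = 3/2·(-11,-3) = (-16.5000,-4.5000)
o1: d²=34 ≤ ρ²=48; F_rep = 38·(3,5)/34² = (0.0986,0.1644)
o2: d²=90 > ρ²=48 → inactive
o3: d²=445 > ρ²=48 → inactive
o4: d²=53 > ρ²=48 → inactive
F = F_att + ΣF_rep = (-16.4014,-4.3356)
Δp = p'−p = (-2.0502,-0.5420); α = Δx/Fx = (-1185/578) / (-4740/289) = 1/8
check: Δy/Fy = (-1253/2312) / (-1253/289) = 1/8 ✓

α = 1/8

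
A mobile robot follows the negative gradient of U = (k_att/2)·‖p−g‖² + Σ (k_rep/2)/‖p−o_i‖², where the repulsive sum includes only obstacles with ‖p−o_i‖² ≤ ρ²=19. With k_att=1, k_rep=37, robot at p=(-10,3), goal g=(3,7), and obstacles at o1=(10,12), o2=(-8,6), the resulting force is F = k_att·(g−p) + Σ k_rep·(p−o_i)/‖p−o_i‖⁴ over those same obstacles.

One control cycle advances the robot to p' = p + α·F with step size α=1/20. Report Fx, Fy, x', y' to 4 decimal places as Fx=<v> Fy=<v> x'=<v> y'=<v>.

Fx=12.5621 Fy=3.3432 x'=-9.3719 y'=3.1672

F_att = 1·(g−p) = 1·(13,4) = (13.0000,4.0000)
o1: d²=481 > ρ²=19 → inactive
o2: d²=13 ≤ ρ²=19; F_rep = 37·(-2,-3)/13² = (-0.4379,-0.6568)
F = F_att + ΣF_rep = (12.5621,3.3432)
p' = p + 1/20·F = (-9.3719,3.1672)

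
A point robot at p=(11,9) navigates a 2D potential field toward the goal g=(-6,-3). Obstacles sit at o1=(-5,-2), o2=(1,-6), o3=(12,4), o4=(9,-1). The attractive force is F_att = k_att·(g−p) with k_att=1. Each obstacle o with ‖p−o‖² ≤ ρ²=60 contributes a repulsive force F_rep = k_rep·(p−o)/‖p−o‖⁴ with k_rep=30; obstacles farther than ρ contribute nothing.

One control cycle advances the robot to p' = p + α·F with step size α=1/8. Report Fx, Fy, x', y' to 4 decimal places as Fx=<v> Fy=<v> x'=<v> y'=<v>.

Fx=-17.0444 Fy=-11.7781 x'=8.8695 y'=7.5277

F_att = 1·(g−p) = 1·(-17,-12) = (-17.0000,-12.0000)
o1: d²=377 > ρ²=60 → inactive
o2: d²=325 > ρ²=60 → inactive
o3: d²=26 ≤ ρ²=60; F_rep = 30·(-1,5)/26² = (-0.0444,0.2219)
o4: d²=104 > ρ²=60 → inactive
F = F_att + ΣF_rep = (-17.0444,-11.7781)
p' = p + 1/8·F = (8.8695,7.5277)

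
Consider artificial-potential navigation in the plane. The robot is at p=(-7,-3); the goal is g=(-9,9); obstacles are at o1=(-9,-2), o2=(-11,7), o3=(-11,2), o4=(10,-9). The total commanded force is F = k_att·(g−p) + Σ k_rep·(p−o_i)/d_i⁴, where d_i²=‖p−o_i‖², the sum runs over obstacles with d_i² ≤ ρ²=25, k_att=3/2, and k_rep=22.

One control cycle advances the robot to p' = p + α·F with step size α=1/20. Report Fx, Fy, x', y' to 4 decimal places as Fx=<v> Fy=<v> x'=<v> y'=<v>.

Fx=-1.2400 Fy=17.1200 x'=-7.0620 y'=-2.1440

F_att = 3/2·(g−p) = 3/2·(-2,12) = (-3.0000,18.0000)
o1: d²=5 ≤ ρ²=25; F_rep = 22·(2,-1)/5² = (1.7600,-0.8800)
o2: d²=116 > ρ²=25 → inactive
o3: d²=41 > ρ²=25 → inactive
o4: d²=325 > ρ²=25 → inactive
F = F_att + ΣF_rep = (-1.2400,17.1200)
p' = p + 1/20·F = (-7.0620,-2.1440)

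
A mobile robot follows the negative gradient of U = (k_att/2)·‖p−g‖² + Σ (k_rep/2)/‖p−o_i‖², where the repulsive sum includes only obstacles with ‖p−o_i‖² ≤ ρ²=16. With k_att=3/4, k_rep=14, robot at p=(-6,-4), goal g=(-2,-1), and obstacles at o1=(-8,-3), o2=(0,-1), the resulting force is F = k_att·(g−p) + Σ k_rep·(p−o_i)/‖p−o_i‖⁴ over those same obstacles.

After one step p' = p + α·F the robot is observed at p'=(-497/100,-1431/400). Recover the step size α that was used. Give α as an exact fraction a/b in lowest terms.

F_att = 3/4·(g−p) = 3/4·(4,3) = (3.0000,2.2500)
o1: d²=5 ≤ ρ²=16; F_rep = 14·(2,-1)/5² = (1.1200,-0.5600)
o2: d²=45 > ρ²=16 → inactive
F = F_att + ΣF_rep = (4.1200,1.6900)
Δp = p'−p = (1.0300,0.4225); α = Δx/Fx = (103/100) / (103/25) = 1/4
check: Δy/Fy = (169/400) / (169/100) = 1/4 ✓

α = 1/4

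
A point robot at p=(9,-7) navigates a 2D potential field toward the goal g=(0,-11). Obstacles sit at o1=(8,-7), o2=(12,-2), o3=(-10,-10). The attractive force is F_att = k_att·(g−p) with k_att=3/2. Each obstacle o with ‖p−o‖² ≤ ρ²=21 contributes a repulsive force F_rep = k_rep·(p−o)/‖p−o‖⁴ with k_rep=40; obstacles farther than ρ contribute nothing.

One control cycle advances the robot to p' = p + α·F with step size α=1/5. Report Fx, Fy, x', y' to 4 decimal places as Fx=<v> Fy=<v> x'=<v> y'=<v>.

Fx=26.5000 Fy=-6.0000 x'=14.3000 y'=-8.2000

F_att = 3/2·(g−p) = 3/2·(-9,-4) = (-13.5000,-6.0000)
o1: d²=1 ≤ ρ²=21; F_rep = 40·(1,0)/1² = (40.0000,0.0000)
o2: d²=34 > ρ²=21 → inactive
o3: d²=370 > ρ²=21 → inactive
F = F_att + ΣF_rep = (26.5000,-6.0000)
p' = p + 1/5·F = (14.3000,-8.2000)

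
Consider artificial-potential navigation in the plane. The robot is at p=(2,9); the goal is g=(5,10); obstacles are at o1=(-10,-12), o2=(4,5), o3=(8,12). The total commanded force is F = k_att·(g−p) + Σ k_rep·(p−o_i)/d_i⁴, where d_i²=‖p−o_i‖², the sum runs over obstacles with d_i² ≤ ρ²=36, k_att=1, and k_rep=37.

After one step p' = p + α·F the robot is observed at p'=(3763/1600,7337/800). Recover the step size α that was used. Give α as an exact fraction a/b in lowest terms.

F_att = 1·(g−p) = 1·(3,1) = (3.0000,1.0000)
o1: d²=585 > ρ²=36 → inactive
o2: d²=20 ≤ ρ²=36; F_rep = 37·(-2,4)/20² = (-0.1850,0.3700)
o3: d²=45 > ρ²=36 → inactive
F = F_att + ΣF_rep = (2.8150,1.3700)
Δp = p'−p = (0.3519,0.1713); α = Δx/Fx = (563/1600) / (563/200) = 1/8
check: Δy/Fy = (137/800) / (137/100) = 1/8 ✓

α = 1/8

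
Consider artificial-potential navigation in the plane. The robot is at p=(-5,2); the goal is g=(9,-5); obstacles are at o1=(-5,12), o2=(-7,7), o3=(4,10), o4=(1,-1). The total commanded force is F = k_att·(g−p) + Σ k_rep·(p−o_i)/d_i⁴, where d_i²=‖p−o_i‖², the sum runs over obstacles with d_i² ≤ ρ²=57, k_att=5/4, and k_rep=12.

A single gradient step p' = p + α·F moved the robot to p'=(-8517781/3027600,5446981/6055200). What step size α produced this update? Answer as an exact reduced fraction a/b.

F_att = 5/4·(g−p) = 5/4·(14,-7) = (17.5000,-8.7500)
o1: d²=100 > ρ²=57 → inactive
o2: d²=29 ≤ ρ²=57; F_rep = 12·(2,-5)/29² = (0.0285,-0.0713)
o3: d²=145 > ρ²=57 → inactive
o4: d²=45 ≤ ρ²=57; F_rep = 12·(-6,3)/45² = (-0.0356,0.0178)
F = F_att + ΣF_rep = (17.4930,-8.8036)
Δp = p'−p = (2.1866,-1.1004); α = Δx/Fx = (6620219/3027600) / (6620219/378450) = 1/8
check: Δy/Fy = (-6663419/6055200) / (-6663419/756900) = 1/8 ✓

α = 1/8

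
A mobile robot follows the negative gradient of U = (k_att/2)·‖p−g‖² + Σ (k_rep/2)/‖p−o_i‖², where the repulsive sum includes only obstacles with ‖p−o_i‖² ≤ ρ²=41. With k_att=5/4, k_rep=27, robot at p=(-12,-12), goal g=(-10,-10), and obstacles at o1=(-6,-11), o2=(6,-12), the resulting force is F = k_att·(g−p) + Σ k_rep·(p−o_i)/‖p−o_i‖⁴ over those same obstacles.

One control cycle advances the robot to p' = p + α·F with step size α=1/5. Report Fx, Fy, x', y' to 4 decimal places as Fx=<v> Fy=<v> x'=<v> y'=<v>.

Fx=2.3817 Fy=2.4803 x'=-11.5237 y'=-11.5039

F_att = 5/4·(g−p) = 5/4·(2,2) = (2.5000,2.5000)
o1: d²=37 ≤ ρ²=41; F_rep = 27·(-6,-1)/37² = (-0.1183,-0.0197)
o2: d²=324 > ρ²=41 → inactive
F = F_att + ΣF_rep = (2.3817,2.4803)
p' = p + 1/5·F = (-11.5237,-11.5039)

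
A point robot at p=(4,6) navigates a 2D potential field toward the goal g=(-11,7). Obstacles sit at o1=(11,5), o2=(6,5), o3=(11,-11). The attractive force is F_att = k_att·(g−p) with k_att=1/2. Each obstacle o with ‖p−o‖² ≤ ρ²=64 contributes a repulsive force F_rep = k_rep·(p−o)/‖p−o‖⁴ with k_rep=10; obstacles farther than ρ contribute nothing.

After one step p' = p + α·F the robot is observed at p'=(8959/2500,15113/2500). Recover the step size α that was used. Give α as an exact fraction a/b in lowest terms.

α = 1/20

F_att = 1/2·(g−p) = 1/2·(-15,1) = (-7.5000,0.5000)
o1: d²=50 ≤ ρ²=64; F_rep = 10·(-7,1)/50² = (-0.0280,0.0040)
o2: d²=5 ≤ ρ²=64; F_rep = 10·(-2,1)/5² = (-0.8000,0.4000)
o3: d²=338 > ρ²=64 → inactive
F = F_att + ΣF_rep = (-8.3280,0.9040)
Δp = p'−p = (-0.4164,0.0452); α = Δx/Fx = (-1041/2500) / (-1041/125) = 1/20
check: Δy/Fy = (113/2500) / (113/125) = 1/20 ✓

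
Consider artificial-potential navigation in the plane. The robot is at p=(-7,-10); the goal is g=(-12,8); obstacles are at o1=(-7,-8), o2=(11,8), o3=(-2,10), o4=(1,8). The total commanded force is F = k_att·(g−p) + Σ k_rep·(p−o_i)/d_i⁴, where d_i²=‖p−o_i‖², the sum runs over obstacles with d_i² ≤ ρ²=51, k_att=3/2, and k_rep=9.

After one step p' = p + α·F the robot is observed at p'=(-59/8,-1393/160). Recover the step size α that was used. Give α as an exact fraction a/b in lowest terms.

F_att = 3/2·(g−p) = 3/2·(-5,18) = (-7.5000,27.0000)
o1: d²=4 ≤ ρ²=51; F_rep = 9·(0,-2)/4² = (0.0000,-1.1250)
o2: d²=648 > ρ²=51 → inactive
o3: d²=425 > ρ²=51 → inactive
o4: d²=388 > ρ²=51 → inactive
F = F_att + ΣF_rep = (-7.5000,25.8750)
Δp = p'−p = (-0.3750,1.2937); α = Δx/Fx = (-3/8) / (-15/2) = 1/20
check: Δy/Fy = (207/160) / (207/8) = 1/20 ✓

α = 1/20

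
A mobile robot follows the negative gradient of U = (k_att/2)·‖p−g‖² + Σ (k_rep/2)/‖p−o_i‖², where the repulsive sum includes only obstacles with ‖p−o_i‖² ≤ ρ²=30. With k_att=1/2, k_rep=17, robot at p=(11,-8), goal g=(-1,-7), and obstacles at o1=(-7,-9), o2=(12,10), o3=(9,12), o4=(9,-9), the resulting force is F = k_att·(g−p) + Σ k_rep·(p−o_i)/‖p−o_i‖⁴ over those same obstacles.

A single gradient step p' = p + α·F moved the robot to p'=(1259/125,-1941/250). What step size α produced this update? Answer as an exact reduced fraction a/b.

α = 1/5

F_att = 1/2·(g−p) = 1/2·(-12,1) = (-6.0000,0.5000)
o1: d²=325 > ρ²=30 → inactive
o2: d²=325 > ρ²=30 → inactive
o3: d²=404 > ρ²=30 → inactive
o4: d²=5 ≤ ρ²=30; F_rep = 17·(2,1)/5² = (1.3600,0.6800)
F = F_att + ΣF_rep = (-4.6400,1.1800)
Δp = p'−p = (-0.9280,0.2360); α = Δx/Fx = (-116/125) / (-116/25) = 1/5
check: Δy/Fy = (59/250) / (59/50) = 1/5 ✓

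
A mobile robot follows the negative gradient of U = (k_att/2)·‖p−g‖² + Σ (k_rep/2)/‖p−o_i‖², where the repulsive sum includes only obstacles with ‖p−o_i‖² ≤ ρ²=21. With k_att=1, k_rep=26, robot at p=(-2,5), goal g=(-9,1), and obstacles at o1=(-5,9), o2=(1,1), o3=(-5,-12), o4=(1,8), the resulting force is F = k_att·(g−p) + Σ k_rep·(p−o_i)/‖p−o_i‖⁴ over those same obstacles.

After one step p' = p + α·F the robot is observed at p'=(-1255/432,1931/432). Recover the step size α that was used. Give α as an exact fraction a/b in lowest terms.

F_att = 1·(g−p) = 1·(-7,-4) = (-7.0000,-4.0000)
o1: d²=25 > ρ²=21 → inactive
o2: d²=25 > ρ²=21 → inactive
o3: d²=298 > ρ²=21 → inactive
o4: d²=18 ≤ ρ²=21; F_rep = 26·(-3,-3)/18² = (-0.2407,-0.2407)
F = F_att + ΣF_rep = (-7.2407,-4.2407)
Δp = p'−p = (-0.9051,-0.5301); α = Δx/Fx = (-391/432) / (-391/54) = 1/8
check: Δy/Fy = (-229/432) / (-229/54) = 1/8 ✓

α = 1/8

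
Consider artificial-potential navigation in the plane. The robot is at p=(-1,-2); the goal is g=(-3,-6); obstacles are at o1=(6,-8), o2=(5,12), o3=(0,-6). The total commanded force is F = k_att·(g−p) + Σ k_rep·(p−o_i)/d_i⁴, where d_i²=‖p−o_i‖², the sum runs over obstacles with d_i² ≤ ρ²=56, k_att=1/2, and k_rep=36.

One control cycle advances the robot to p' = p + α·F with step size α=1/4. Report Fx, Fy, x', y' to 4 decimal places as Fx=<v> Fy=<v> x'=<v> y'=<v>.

F_att = 1/2·(g−p) = 1/2·(-2,-4) = (-1.0000,-2.0000)
o1: d²=85 > ρ²=56 → inactive
o2: d²=232 > ρ²=56 → inactive
o3: d²=17 ≤ ρ²=56; F_rep = 36·(-1,4)/17² = (-0.1246,0.4983)
F = F_att + ΣF_rep = (-1.1246,-1.5017)
p' = p + 1/4·F = (-1.2811,-2.3754)

Fx=-1.1246 Fy=-1.5017 x'=-1.2811 y'=-2.3754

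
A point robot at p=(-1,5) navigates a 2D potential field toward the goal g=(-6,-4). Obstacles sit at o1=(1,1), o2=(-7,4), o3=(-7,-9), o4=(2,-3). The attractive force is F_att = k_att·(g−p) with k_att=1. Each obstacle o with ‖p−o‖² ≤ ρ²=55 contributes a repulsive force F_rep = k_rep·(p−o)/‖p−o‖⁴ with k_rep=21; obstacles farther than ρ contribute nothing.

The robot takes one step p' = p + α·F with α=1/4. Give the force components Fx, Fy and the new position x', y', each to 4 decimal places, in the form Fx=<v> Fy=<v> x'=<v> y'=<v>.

F_att = 1·(g−p) = 1·(-5,-9) = (-5.0000,-9.0000)
o1: d²=20 ≤ ρ²=55; F_rep = 21·(-2,4)/20² = (-0.1050,0.2100)
o2: d²=37 ≤ ρ²=55; F_rep = 21·(6,1)/37² = (0.0920,0.0153)
o3: d²=232 > ρ²=55 → inactive
o4: d²=73 > ρ²=55 → inactive
F = F_att + ΣF_rep = (-5.0130,-8.7747)
p' = p + 1/4·F = (-2.2532,2.8063)

Fx=-5.0130 Fy=-8.7747 x'=-2.2532 y'=2.8063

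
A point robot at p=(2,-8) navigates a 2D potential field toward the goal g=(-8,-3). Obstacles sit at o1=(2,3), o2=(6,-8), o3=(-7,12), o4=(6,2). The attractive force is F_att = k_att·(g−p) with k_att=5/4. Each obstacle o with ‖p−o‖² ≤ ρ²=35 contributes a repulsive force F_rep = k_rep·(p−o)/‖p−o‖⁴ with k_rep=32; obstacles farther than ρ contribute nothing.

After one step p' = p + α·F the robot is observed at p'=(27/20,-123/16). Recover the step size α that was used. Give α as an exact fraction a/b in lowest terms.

F_att = 5/4·(g−p) = 5/4·(-10,5) = (-12.5000,6.2500)
o1: d²=121 > ρ²=35 → inactive
o2: d²=16 ≤ ρ²=35; F_rep = 32·(-4,0)/16² = (-0.5000,0.0000)
o3: d²=481 > ρ²=35 → inactive
o4: d²=116 > ρ²=35 → inactive
F = F_att + ΣF_rep = (-13.0000,6.2500)
Δp = p'−p = (-0.6500,0.3125); α = Δx/Fx = (-13/20) / (-13) = 1/20
check: Δy/Fy = (5/16) / (25/4) = 1/20 ✓

α = 1/20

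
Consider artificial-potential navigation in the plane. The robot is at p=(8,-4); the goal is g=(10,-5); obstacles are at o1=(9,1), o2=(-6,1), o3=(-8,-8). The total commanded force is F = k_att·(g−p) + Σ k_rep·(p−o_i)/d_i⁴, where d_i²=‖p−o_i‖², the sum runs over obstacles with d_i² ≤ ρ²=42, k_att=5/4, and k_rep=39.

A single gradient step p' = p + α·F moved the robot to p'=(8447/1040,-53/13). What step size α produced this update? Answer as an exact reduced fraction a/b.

F_att = 5/4·(g−p) = 5/4·(2,-1) = (2.5000,-1.2500)
o1: d²=26 ≤ ρ²=42; F_rep = 39·(-1,-5)/26² = (-0.0577,-0.2885)
o2: d²=221 > ρ²=42 → inactive
o3: d²=272 > ρ²=42 → inactive
F = F_att + ΣF_rep = (2.4423,-1.5385)
Δp = p'−p = (0.1221,-0.0769); α = Δx/Fx = (127/1040) / (127/52) = 1/20
check: Δy/Fy = (-1/13) / (-20/13) = 1/20 ✓

α = 1/20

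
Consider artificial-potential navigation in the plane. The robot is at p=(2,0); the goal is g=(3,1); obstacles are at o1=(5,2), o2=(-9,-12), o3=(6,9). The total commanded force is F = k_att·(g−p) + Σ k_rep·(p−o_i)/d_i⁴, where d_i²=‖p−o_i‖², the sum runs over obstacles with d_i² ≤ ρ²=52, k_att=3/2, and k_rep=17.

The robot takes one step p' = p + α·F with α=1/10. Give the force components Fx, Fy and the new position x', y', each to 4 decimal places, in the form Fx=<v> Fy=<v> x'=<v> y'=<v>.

Fx=1.1982 Fy=1.2988 x'=2.1198 y'=0.1299

F_att = 3/2·(g−p) = 3/2·(1,1) = (1.5000,1.5000)
o1: d²=13 ≤ ρ²=52; F_rep = 17·(-3,-2)/13² = (-0.3018,-0.2012)
o2: d²=265 > ρ²=52 → inactive
o3: d²=97 > ρ²=52 → inactive
F = F_att + ΣF_rep = (1.1982,1.2988)
p' = p + 1/10·F = (2.1198,0.1299)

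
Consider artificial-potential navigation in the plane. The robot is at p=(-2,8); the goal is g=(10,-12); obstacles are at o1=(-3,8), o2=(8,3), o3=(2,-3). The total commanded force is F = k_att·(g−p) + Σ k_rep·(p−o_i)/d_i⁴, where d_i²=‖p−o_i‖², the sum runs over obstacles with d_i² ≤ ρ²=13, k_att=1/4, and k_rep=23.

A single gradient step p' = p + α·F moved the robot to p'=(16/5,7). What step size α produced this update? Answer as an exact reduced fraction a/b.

α = 1/5

F_att = 1/4·(g−p) = 1/4·(12,-20) = (3.0000,-5.0000)
o1: d²=1 ≤ ρ²=13; F_rep = 23·(1,0)/1² = (23.0000,0.0000)
o2: d²=125 > ρ²=13 → inactive
o3: d²=137 > ρ²=13 → inactive
F = F_att + ΣF_rep = (26.0000,-5.0000)
Δp = p'−p = (5.2000,-1.0000); α = Δx/Fx = (26/5) / (26) = 1/5
check: Δy/Fy = (-1) / (-5) = 1/5 ✓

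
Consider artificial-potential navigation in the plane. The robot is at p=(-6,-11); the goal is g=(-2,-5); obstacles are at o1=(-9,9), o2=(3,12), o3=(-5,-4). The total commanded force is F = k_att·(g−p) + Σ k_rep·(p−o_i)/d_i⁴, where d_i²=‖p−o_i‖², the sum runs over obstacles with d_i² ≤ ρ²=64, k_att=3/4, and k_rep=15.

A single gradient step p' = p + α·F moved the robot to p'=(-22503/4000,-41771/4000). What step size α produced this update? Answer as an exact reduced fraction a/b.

α = 1/8

F_att = 3/4·(g−p) = 3/4·(4,6) = (3.0000,4.5000)
o1: d²=409 > ρ²=64 → inactive
o2: d²=610 > ρ²=64 → inactive
o3: d²=50 ≤ ρ²=64; F_rep = 15·(-1,-7)/50² = (-0.0060,-0.0420)
F = F_att + ΣF_rep = (2.9940,4.4580)
Δp = p'−p = (0.3743,0.5573); α = Δx/Fx = (1497/4000) / (1497/500) = 1/8
check: Δy/Fy = (2229/4000) / (2229/500) = 1/8 ✓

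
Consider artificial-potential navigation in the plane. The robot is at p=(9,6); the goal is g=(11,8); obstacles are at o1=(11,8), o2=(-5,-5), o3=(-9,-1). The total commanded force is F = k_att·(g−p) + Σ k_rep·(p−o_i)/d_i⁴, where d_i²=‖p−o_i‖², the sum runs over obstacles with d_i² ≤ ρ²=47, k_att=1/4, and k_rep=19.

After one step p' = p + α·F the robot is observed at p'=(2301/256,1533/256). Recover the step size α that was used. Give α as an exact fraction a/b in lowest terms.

F_att = 1/4·(g−p) = 1/4·(2,2) = (0.5000,0.5000)
o1: d²=8 ≤ ρ²=47; F_rep = 19·(-2,-2)/8² = (-0.5938,-0.5938)
o2: d²=317 > ρ²=47 → inactive
o3: d²=373 > ρ²=47 → inactive
F = F_att + ΣF_rep = (-0.0938,-0.0938)
Δp = p'−p = (-0.0117,-0.0117); α = Δx/Fx = (-3/256) / (-3/32) = 1/8
check: Δy/Fy = (-3/256) / (-3/32) = 1/8 ✓

α = 1/8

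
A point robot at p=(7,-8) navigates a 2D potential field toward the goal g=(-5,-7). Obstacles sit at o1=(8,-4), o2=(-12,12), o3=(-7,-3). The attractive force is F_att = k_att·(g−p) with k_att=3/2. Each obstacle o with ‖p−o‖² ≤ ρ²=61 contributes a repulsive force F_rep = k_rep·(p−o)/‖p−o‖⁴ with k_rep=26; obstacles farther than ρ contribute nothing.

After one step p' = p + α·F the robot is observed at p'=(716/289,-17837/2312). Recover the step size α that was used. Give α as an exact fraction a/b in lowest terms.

α = 1/4

F_att = 3/2·(g−p) = 3/2·(-12,1) = (-18.0000,1.5000)
o1: d²=17 ≤ ρ²=61; F_rep = 26·(-1,-4)/17² = (-0.0900,-0.3599)
o2: d²=761 > ρ²=61 → inactive
o3: d²=221 > ρ²=61 → inactive
F = F_att + ΣF_rep = (-18.0900,1.1401)
Δp = p'−p = (-4.5225,0.2850); α = Δx/Fx = (-1307/289) / (-5228/289) = 1/4
check: Δy/Fy = (659/2312) / (659/578) = 1/4 ✓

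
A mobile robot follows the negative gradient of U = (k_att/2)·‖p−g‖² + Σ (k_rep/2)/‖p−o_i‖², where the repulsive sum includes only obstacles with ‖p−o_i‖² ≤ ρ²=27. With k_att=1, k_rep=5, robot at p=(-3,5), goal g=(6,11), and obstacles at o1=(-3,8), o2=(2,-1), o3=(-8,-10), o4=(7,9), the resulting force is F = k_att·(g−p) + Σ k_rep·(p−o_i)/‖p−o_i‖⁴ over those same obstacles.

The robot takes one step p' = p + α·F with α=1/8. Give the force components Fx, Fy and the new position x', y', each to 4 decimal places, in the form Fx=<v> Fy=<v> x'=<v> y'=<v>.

F_att = 1·(g−p) = 1·(9,6) = (9.0000,6.0000)
o1: d²=9 ≤ ρ²=27; F_rep = 5·(0,-3)/9² = (0.0000,-0.1852)
o2: d²=61 > ρ²=27 → inactive
o3: d²=250 > ρ²=27 → inactive
o4: d²=116 > ρ²=27 → inactive
F = F_att + ΣF_rep = (9.0000,5.8148)
p' = p + 1/8·F = (-1.8750,5.7269)

Fx=9.0000 Fy=5.8148 x'=-1.8750 y'=5.7269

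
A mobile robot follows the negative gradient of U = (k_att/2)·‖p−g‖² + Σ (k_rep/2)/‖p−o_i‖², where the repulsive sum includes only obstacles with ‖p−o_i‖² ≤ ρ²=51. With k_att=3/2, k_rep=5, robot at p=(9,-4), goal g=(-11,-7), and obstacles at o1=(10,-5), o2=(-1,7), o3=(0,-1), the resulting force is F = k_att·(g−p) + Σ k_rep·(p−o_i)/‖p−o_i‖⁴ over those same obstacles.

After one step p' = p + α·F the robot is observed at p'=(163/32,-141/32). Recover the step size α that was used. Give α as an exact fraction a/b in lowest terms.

F_att = 3/2·(g−p) = 3/2·(-20,-3) = (-30.0000,-4.5000)
o1: d²=2 ≤ ρ²=51; F_rep = 5·(-1,1)/2² = (-1.2500,1.2500)
o2: d²=221 > ρ²=51 → inactive
o3: d²=90 > ρ²=51 → inactive
F = F_att + ΣF_rep = (-31.2500,-3.2500)
Δp = p'−p = (-3.9062,-0.4062); α = Δx/Fx = (-125/32) / (-125/4) = 1/8
check: Δy/Fy = (-13/32) / (-13/4) = 1/8 ✓

α = 1/8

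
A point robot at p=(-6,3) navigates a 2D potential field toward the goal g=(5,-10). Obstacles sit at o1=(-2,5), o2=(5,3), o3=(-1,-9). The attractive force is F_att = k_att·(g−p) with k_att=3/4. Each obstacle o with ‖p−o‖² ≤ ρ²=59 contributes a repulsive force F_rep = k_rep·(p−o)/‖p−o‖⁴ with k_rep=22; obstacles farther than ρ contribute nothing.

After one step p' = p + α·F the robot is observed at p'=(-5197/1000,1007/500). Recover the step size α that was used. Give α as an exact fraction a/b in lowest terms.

F_att = 3/4·(g−p) = 3/4·(11,-13) = (8.2500,-9.7500)
o1: d²=20 ≤ ρ²=59; F_rep = 22·(-4,-2)/20² = (-0.2200,-0.1100)
o2: d²=121 > ρ²=59 → inactive
o3: d²=169 > ρ²=59 → inactive
F = F_att + ΣF_rep = (8.0300,-9.8600)
Δp = p'−p = (0.8030,-0.9860); α = Δx/Fx = (803/1000) / (803/100) = 1/10
check: Δy/Fy = (-493/500) / (-493/50) = 1/10 ✓

α = 1/10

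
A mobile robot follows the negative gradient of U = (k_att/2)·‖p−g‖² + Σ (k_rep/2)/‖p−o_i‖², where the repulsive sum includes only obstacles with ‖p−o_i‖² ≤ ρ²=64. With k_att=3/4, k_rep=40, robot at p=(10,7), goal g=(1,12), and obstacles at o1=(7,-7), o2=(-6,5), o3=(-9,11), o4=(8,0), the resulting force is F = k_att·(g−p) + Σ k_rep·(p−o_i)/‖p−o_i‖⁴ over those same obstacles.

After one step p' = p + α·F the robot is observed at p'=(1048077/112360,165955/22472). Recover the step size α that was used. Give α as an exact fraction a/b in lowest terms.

α = 1/10

F_att = 3/4·(g−p) = 3/4·(-9,5) = (-6.7500,3.7500)
o1: d²=205 > ρ²=64 → inactive
o2: d²=260 > ρ²=64 → inactive
o3: d²=377 > ρ²=64 → inactive
o4: d²=53 ≤ ρ²=64; F_rep = 40·(2,7)/53² = (0.0285,0.0997)
F = F_att + ΣF_rep = (-6.7215,3.8497)
Δp = p'−p = (-0.6722,0.3850); α = Δx/Fx = (-75523/112360) / (-75523/11236) = 1/10
check: Δy/Fy = (8651/22472) / (43255/11236) = 1/10 ✓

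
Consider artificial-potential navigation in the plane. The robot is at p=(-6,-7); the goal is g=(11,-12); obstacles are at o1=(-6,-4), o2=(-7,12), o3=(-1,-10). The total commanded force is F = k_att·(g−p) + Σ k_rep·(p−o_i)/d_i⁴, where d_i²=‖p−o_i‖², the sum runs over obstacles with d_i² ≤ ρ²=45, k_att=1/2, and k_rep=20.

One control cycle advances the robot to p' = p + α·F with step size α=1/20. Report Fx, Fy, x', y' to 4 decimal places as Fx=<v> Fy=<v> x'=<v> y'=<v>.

F_att = 1/2·(g−p) = 1/2·(17,-5) = (8.5000,-2.5000)
o1: d²=9 ≤ ρ²=45; F_rep = 20·(0,-3)/9² = (0.0000,-0.7407)
o2: d²=362 > ρ²=45 → inactive
o3: d²=34 ≤ ρ²=45; F_rep = 20·(-5,3)/34² = (-0.0865,0.0519)
F = F_att + ΣF_rep = (8.4135,-3.1888)
p' = p + 1/20·F = (-5.5793,-7.1594)

Fx=8.4135 Fy=-3.1888 x'=-5.5793 y'=-7.1594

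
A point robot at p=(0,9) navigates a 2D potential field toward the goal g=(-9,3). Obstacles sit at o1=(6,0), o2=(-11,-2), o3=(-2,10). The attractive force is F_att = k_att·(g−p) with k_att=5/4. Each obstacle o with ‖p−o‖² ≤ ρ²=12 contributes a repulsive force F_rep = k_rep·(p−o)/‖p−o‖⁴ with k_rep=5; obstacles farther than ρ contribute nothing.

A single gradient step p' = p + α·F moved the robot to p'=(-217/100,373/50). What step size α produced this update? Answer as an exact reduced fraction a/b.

α = 1/5

F_att = 5/4·(g−p) = 5/4·(-9,-6) = (-11.2500,-7.5000)
o1: d²=117 > ρ²=12 → inactive
o2: d²=242 > ρ²=12 → inactive
o3: d²=5 ≤ ρ²=12; F_rep = 5·(2,-1)/5² = (0.4000,-0.2000)
F = F_att + ΣF_rep = (-10.8500,-7.7000)
Δp = p'−p = (-2.1700,-1.5400); α = Δx/Fx = (-217/100) / (-217/20) = 1/5
check: Δy/Fy = (-77/50) / (-77/10) = 1/5 ✓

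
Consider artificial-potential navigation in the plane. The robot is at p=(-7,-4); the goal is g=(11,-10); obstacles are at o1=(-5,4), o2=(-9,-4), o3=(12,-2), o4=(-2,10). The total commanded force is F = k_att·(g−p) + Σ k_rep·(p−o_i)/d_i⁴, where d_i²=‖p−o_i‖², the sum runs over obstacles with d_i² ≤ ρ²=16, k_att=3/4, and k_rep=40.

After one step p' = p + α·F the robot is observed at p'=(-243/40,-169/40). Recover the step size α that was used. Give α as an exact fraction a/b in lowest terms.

F_att = 3/4·(g−p) = 3/4·(18,-6) = (13.5000,-4.5000)
o1: d²=68 > ρ²=16 → inactive
o2: d²=4 ≤ ρ²=16; F_rep = 40·(2,0)/4² = (5.0000,0.0000)
o3: d²=365 > ρ²=16 → inactive
o4: d²=221 > ρ²=16 → inactive
F = F_att + ΣF_rep = (18.5000,-4.5000)
Δp = p'−p = (0.9250,-0.2250); α = Δx/Fx = (37/40) / (37/2) = 1/20
check: Δy/Fy = (-9/40) / (-9/2) = 1/20 ✓

α = 1/20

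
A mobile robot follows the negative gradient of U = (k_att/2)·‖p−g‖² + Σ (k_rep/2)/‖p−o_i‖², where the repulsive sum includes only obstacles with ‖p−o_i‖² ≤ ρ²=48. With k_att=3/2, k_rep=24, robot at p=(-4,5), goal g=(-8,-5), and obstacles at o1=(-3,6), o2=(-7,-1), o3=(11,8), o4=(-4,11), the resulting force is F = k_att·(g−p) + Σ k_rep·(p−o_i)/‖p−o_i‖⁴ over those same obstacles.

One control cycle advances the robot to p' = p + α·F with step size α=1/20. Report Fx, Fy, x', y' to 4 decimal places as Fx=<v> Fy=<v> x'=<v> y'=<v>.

F_att = 3/2·(g−p) = 3/2·(-4,-10) = (-6.0000,-15.0000)
o1: d²=2 ≤ ρ²=48; F_rep = 24·(-1,-1)/2² = (-6.0000,-6.0000)
o2: d²=45 ≤ ρ²=48; F_rep = 24·(3,6)/45² = (0.0356,0.0711)
o3: d²=234 > ρ²=48 → inactive
o4: d²=36 ≤ ρ²=48; F_rep = 24·(0,-6)/36² = (0.0000,-0.1111)
F = F_att + ΣF_rep = (-11.9644,-21.0400)
p' = p + 1/20·F = (-4.5982,3.9480)

Fx=-11.9644 Fy=-21.0400 x'=-4.5982 y'=3.9480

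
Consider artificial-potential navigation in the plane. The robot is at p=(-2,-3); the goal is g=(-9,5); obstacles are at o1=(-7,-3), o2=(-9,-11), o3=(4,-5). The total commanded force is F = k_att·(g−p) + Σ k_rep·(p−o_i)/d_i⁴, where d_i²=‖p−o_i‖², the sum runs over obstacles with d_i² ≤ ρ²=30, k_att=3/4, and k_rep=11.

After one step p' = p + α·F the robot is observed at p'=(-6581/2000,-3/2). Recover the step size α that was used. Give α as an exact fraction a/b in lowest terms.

α = 1/4

F_att = 3/4·(g−p) = 3/4·(-7,8) = (-5.2500,6.0000)
o1: d²=25 ≤ ρ²=30; F_rep = 11·(5,0)/25² = (0.0880,0.0000)
o2: d²=113 > ρ²=30 → inactive
o3: d²=40 > ρ²=30 → inactive
F = F_att + ΣF_rep = (-5.1620,6.0000)
Δp = p'−p = (-1.2905,1.5000); α = Δx/Fx = (-2581/2000) / (-2581/500) = 1/4
check: Δy/Fy = (3/2) / (6) = 1/4 ✓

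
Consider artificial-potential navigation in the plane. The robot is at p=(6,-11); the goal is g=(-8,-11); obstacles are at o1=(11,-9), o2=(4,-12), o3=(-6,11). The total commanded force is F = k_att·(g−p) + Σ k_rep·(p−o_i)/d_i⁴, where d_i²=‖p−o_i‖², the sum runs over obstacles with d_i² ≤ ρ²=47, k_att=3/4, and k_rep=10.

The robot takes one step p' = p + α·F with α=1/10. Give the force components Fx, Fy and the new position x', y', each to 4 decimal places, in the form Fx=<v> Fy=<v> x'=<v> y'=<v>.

F_att = 3/4·(g−p) = 3/4·(-14,0) = (-10.5000,0.0000)
o1: d²=29 ≤ ρ²=47; F_rep = 10·(-5,-2)/29² = (-0.0595,-0.0238)
o2: d²=5 ≤ ρ²=47; F_rep = 10·(2,1)/5² = (0.8000,0.4000)
o3: d²=628 > ρ²=47 → inactive
F = F_att + ΣF_rep = (-9.7595,0.3762)
p' = p + 1/10·F = (5.0241,-10.9624)

Fx=-9.7595 Fy=0.3762 x'=5.0241 y'=-10.9624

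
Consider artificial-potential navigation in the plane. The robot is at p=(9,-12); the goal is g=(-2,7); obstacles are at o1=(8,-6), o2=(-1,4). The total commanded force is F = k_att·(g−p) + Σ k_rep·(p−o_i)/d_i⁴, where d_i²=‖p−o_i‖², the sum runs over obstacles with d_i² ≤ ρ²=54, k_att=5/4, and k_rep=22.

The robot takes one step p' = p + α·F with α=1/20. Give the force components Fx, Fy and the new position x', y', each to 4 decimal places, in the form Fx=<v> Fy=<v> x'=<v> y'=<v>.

Fx=-13.7339 Fy=23.6536 x'=8.3133 y'=-10.8173

F_att = 5/4·(g−p) = 5/4·(-11,19) = (-13.7500,23.7500)
o1: d²=37 ≤ ρ²=54; F_rep = 22·(1,-6)/37² = (0.0161,-0.0964)
o2: d²=356 > ρ²=54 → inactive
F = F_att + ΣF_rep = (-13.7339,23.6536)
p' = p + 1/20·F = (8.3133,-10.8173)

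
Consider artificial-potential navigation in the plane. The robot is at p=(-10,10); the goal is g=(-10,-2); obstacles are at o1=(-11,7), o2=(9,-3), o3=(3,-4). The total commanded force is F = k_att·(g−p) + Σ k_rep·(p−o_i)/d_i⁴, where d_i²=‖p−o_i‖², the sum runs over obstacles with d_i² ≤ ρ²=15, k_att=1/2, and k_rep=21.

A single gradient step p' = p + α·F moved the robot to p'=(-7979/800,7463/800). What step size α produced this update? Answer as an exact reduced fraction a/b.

F_att = 1/2·(g−p) = 1/2·(0,-12) = (0.0000,-6.0000)
o1: d²=10 ≤ ρ²=15; F_rep = 21·(1,3)/10² = (0.2100,0.6300)
o2: d²=530 > ρ²=15 → inactive
o3: d²=365 > ρ²=15 → inactive
F = F_att + ΣF_rep = (0.2100,-5.3700)
Δp = p'−p = (0.0262,-0.6713); α = Δx/Fx = (21/800) / (21/100) = 1/8
check: Δy/Fy = (-537/800) / (-537/100) = 1/8 ✓

α = 1/8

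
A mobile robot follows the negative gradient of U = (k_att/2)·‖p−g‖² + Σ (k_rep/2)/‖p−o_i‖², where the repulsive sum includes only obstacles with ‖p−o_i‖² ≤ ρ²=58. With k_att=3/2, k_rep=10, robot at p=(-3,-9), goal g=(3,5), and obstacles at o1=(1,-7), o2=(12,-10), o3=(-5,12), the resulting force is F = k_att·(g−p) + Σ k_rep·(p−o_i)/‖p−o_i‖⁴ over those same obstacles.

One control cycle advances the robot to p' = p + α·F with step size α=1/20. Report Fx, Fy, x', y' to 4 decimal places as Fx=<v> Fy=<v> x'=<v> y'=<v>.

F_att = 3/2·(g−p) = 3/2·(6,14) = (9.0000,21.0000)
o1: d²=20 ≤ ρ²=58; F_rep = 10·(-4,-2)/20² = (-0.1000,-0.0500)
o2: d²=226 > ρ²=58 → inactive
o3: d²=445 > ρ²=58 → inactive
F = F_att + ΣF_rep = (8.9000,20.9500)
p' = p + 1/20·F = (-2.5550,-7.9525)

Fx=8.9000 Fy=20.9500 x'=-2.5550 y'=-7.9525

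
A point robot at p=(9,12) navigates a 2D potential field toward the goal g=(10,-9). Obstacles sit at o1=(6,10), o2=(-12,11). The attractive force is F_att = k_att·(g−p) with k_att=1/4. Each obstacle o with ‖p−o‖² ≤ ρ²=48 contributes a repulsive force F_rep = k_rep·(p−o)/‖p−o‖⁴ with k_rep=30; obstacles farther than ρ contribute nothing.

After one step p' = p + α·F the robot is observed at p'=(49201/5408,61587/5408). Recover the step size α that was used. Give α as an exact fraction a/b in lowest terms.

α = 1/8

F_att = 1/4·(g−p) = 1/4·(1,-21) = (0.2500,-5.2500)
o1: d²=13 ≤ ρ²=48; F_rep = 30·(3,2)/13² = (0.5325,0.3550)
o2: d²=442 > ρ²=48 → inactive
F = F_att + ΣF_rep = (0.7825,-4.8950)
Δp = p'−p = (0.0978,-0.6119); α = Δx/Fx = (529/5408) / (529/676) = 1/8
check: Δy/Fy = (-3309/5408) / (-3309/676) = 1/8 ✓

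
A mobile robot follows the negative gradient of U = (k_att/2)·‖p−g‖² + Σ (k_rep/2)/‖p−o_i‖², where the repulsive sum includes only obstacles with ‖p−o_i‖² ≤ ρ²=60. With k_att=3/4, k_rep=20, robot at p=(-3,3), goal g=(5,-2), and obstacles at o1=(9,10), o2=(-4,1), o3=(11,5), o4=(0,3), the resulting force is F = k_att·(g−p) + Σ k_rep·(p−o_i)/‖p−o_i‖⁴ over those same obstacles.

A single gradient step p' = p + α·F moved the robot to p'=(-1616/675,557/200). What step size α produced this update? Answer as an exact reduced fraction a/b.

α = 1/10

F_att = 3/4·(g−p) = 3/4·(8,-5) = (6.0000,-3.7500)
o1: d²=193 > ρ²=60 → inactive
o2: d²=5 ≤ ρ²=60; F_rep = 20·(1,2)/5² = (0.8000,1.6000)
o3: d²=200 > ρ²=60 → inactive
o4: d²=9 ≤ ρ²=60; F_rep = 20·(-3,0)/9² = (-0.7407,0.0000)
F = F_att + ΣF_rep = (6.0593,-2.1500)
Δp = p'−p = (0.6059,-0.2150); α = Δx/Fx = (409/675) / (818/135) = 1/10
check: Δy/Fy = (-43/200) / (-43/20) = 1/10 ✓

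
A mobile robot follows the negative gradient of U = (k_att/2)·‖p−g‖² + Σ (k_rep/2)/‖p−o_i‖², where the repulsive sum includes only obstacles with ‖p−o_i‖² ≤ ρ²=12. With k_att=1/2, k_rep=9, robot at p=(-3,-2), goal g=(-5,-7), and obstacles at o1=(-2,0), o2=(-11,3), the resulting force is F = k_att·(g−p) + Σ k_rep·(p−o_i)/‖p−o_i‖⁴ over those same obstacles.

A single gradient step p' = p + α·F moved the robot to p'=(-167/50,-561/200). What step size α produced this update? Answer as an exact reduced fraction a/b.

F_att = 1/2·(g−p) = 1/2·(-2,-5) = (-1.0000,-2.5000)
o1: d²=5 ≤ ρ²=12; F_rep = 9·(-1,-2)/5² = (-0.3600,-0.7200)
o2: d²=89 > ρ²=12 → inactive
F = F_att + ΣF_rep = (-1.3600,-3.2200)
Δp = p'−p = (-0.3400,-0.8050); α = Δx/Fx = (-17/50) / (-34/25) = 1/4
check: Δy/Fy = (-161/200) / (-161/50) = 1/4 ✓

α = 1/4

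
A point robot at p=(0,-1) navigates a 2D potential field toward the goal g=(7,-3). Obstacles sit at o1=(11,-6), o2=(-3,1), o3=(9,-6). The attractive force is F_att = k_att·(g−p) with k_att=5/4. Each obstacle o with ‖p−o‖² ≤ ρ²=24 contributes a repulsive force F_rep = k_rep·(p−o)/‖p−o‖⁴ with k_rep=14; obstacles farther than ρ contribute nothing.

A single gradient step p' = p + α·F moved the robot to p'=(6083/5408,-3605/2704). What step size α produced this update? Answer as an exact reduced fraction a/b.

F_att = 5/4·(g−p) = 5/4·(7,-2) = (8.7500,-2.5000)
o1: d²=146 > ρ²=24 → inactive
o2: d²=13 ≤ ρ²=24; F_rep = 14·(3,-2)/13² = (0.2485,-0.1657)
o3: d²=106 > ρ²=24 → inactive
F = F_att + ΣF_rep = (8.9985,-2.6657)
Δp = p'−p = (1.1248,-0.3332); α = Δx/Fx = (6083/5408) / (6083/676) = 1/8
check: Δy/Fy = (-901/2704) / (-901/338) = 1/8 ✓

α = 1/8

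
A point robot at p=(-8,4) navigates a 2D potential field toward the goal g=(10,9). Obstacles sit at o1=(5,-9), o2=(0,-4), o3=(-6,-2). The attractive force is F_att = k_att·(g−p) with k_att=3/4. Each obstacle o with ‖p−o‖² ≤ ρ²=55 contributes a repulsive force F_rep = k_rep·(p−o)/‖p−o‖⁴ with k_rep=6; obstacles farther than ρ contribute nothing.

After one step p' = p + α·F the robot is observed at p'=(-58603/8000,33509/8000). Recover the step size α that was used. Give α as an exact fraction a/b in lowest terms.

α = 1/20

F_att = 3/4·(g−p) = 3/4·(18,5) = (13.5000,3.7500)
o1: d²=338 > ρ²=55 → inactive
o2: d²=128 > ρ²=55 → inactive
o3: d²=40 ≤ ρ²=55; F_rep = 6·(-2,6)/40² = (-0.0075,0.0225)
F = F_att + ΣF_rep = (13.4925,3.7725)
Δp = p'−p = (0.6746,0.1886); α = Δx/Fx = (5397/8000) / (5397/400) = 1/20
check: Δy/Fy = (1509/8000) / (1509/400) = 1/20 ✓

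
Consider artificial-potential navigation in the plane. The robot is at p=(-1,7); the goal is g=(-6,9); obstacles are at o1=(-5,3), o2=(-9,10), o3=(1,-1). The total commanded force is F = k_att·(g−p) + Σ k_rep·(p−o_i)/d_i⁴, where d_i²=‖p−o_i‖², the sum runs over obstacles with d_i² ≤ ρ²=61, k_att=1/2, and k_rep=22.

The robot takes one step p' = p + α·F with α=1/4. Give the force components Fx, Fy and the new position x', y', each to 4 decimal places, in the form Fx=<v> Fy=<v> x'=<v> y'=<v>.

F_att = 1/2·(g−p) = 1/2·(-5,2) = (-2.5000,1.0000)
o1: d²=32 ≤ ρ²=61; F_rep = 22·(4,4)/32² = (0.0859,0.0859)
o2: d²=73 > ρ²=61 → inactive
o3: d²=68 > ρ²=61 → inactive
F = F_att + ΣF_rep = (-2.4141,1.0859)
p' = p + 1/4·F = (-1.6035,7.2715)

Fx=-2.4141 Fy=1.0859 x'=-1.6035 y'=7.2715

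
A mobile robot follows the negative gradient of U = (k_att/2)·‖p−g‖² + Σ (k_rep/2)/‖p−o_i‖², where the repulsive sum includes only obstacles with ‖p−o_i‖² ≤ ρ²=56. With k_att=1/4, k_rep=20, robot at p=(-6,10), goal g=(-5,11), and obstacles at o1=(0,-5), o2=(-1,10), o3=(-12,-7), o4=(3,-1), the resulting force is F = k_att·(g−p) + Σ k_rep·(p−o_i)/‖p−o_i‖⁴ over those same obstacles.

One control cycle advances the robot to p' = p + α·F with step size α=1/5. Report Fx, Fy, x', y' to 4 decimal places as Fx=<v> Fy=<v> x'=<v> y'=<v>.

F_att = 1/4·(g−p) = 1/4·(1,1) = (0.2500,0.2500)
o1: d²=261 > ρ²=56 → inactive
o2: d²=25 ≤ ρ²=56; F_rep = 20·(-5,0)/25² = (-0.1600,0.0000)
o3: d²=325 > ρ²=56 → inactive
o4: d²=202 > ρ²=56 → inactive
F = F_att + ΣF_rep = (0.0900,0.2500)
p' = p + 1/5·F = (-5.9820,10.0500)

Fx=0.0900 Fy=0.2500 x'=-5.9820 y'=10.0500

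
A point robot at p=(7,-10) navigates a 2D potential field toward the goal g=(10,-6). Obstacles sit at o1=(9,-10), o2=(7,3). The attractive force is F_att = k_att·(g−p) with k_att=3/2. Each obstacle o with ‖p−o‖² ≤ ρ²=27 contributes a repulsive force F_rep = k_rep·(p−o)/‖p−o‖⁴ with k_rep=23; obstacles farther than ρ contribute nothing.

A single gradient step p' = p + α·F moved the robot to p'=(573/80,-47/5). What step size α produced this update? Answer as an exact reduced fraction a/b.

F_att = 3/2·(g−p) = 3/2·(3,4) = (4.5000,6.0000)
o1: d²=4 ≤ ρ²=27; F_rep = 23·(-2,0)/4² = (-2.8750,0.0000)
o2: d²=169 > ρ²=27 → inactive
F = F_att + ΣF_rep = (1.6250,6.0000)
Δp = p'−p = (0.1625,0.6000); α = Δx/Fx = (13/80) / (13/8) = 1/10
check: Δy/Fy = (3/5) / (6) = 1/10 ✓

α = 1/10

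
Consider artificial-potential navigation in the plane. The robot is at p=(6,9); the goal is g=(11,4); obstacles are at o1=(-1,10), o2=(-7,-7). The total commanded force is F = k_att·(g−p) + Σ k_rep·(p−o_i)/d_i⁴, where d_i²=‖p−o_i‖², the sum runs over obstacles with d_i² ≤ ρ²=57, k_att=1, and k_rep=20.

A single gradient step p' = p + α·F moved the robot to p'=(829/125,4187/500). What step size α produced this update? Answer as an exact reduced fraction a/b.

α = 1/8

F_att = 1·(g−p) = 1·(5,-5) = (5.0000,-5.0000)
o1: d²=50 ≤ ρ²=57; F_rep = 20·(7,-1)/50² = (0.0560,-0.0080)
o2: d²=425 > ρ²=57 → inactive
F = F_att + ΣF_rep = (5.0560,-5.0080)
Δp = p'−p = (0.6320,-0.6260); α = Δx/Fx = (79/125) / (632/125) = 1/8
check: Δy/Fy = (-313/500) / (-626/125) = 1/8 ✓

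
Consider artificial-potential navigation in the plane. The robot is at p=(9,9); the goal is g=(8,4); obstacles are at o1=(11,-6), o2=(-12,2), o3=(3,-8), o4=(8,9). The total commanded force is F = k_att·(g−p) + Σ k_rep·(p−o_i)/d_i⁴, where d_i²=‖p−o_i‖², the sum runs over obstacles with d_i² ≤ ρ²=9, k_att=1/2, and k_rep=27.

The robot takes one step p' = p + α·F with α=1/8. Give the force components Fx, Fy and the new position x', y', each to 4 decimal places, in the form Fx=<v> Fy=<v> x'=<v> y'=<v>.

F_att = 1/2·(g−p) = 1/2·(-1,-5) = (-0.5000,-2.5000)
o1: d²=229 > ρ²=9 → inactive
o2: d²=490 > ρ²=9 → inactive
o3: d²=325 > ρ²=9 → inactive
o4: d²=1 ≤ ρ²=9; F_rep = 27·(1,0)/1² = (27.0000,0.0000)
F = F_att + ΣF_rep = (26.5000,-2.5000)
p' = p + 1/8·F = (12.3125,8.6875)

Fx=26.5000 Fy=-2.5000 x'=12.3125 y'=8.6875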